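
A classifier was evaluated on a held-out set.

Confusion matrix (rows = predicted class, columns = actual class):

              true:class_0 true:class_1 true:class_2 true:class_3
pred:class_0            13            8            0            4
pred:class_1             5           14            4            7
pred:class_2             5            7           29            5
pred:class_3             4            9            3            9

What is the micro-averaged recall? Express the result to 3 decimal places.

Micro-averaging pools counts across classes: ΣTP=65, ΣFP=61, ΣFN=61.
Micro-recall = TP/(TP+FN) on pooled counts = 0.516 (equals overall accuracy in single-label multiclass).

0.516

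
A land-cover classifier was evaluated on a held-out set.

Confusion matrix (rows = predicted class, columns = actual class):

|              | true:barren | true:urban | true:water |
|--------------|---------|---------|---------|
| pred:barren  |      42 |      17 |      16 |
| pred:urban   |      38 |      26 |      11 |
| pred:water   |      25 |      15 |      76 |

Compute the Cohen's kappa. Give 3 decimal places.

Observed agreement pₒ = trace/N = 144/266 = 0.5414
Expected agreement pₑ = Σ (rowᵢ·colᵢ)/N² = (105·75 + 58·75 + 103·116)/266² = 0.3416
κ = (pₒ − pₑ)/(1 − pₑ) = (0.5414 − 0.3416)/(1 − 0.3416) = 0.303

0.303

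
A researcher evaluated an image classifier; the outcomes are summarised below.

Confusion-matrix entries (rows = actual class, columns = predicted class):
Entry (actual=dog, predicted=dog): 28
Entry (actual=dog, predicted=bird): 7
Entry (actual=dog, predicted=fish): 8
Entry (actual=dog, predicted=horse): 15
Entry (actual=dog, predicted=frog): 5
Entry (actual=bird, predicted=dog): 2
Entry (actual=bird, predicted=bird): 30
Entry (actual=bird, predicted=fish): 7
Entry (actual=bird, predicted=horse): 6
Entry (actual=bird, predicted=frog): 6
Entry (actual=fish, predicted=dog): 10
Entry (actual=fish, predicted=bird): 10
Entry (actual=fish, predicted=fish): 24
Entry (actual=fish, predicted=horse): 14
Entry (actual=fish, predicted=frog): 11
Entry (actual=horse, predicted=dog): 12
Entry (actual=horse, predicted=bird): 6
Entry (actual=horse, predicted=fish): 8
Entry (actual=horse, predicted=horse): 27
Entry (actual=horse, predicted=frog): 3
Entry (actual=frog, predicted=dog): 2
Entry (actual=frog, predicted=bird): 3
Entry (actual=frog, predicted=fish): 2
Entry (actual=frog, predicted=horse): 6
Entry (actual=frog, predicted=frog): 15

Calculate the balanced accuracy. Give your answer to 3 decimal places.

Balanced accuracy = mean of per-class recall.
  dog: recall = 28/63 = 0.4444
  bird: recall = 30/51 = 0.5882
  fish: recall = 24/69 = 0.3478
  horse: recall = 27/56 = 0.4821
  frog: recall = 15/28 = 0.5357
Mean = (0.4444 + 0.5882 + 0.3478 + 0.4821 + 0.5357) / 5 = 0.480

0.480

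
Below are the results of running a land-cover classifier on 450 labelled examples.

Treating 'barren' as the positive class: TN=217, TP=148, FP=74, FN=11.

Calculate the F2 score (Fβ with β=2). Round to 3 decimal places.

0.862

Fβ = (1+β²)·TP / ((1+β²)·TP + β²·FN + FP), with β²=4
= 5·148 / (5·148 + 4·11 + 74) = 0.862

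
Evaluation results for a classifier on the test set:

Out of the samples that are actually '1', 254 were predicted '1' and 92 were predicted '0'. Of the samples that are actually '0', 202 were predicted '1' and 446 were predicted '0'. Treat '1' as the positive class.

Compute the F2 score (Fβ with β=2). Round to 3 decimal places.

Fβ = (1+β²)·TP / ((1+β²)·TP + β²·FN + FP), with β²=4
= 5·254 / (5·254 + 4·92 + 202) = 0.690

0.690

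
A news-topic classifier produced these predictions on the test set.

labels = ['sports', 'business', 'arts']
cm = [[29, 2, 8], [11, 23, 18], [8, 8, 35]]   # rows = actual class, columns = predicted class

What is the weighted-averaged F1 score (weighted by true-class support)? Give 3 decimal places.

0.606

Per-class F1 score (2·TP/(2·TP+FP+FN)):
  sports: TP=29, FP=11+8=19, FN=2+8=10 → 58/87 = 0.6667
  business: TP=23, FP=2+8=10, FN=11+18=29 → 46/85 = 0.5412
  arts: TP=35, FP=8+18=26, FN=8+8=16 → 70/112 = 0.6250
Weighted-F1 score = Σ (supportᵢ/N)·F1 scoreᵢ with N=142: (39/142)·0.6667 + (52/142)·0.5412 + (51/142)·0.6250 = 0.606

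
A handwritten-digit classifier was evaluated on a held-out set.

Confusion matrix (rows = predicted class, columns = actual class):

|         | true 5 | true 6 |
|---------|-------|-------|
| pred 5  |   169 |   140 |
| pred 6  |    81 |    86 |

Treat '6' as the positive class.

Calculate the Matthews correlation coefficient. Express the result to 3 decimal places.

0.059

MCC = (TP·TN − FP·FN) / √((TP+FP)(TP+FN)(TN+FP)(TN+FN))
Numerator = 86·169 − 81·140 = 3194
Denominator = √(167·226·250·309) = √2915569500 = 53996.0137
MCC = 3194 / 53996.0137 = 0.059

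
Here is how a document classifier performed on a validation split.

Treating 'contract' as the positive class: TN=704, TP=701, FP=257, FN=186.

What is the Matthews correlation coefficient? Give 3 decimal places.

0.523

MCC = (TP·TN − FP·FN) / √((TP+FP)(TP+FN)(TN+FP)(TN+FN))
Numerator = 701·704 − 257·186 = 445702
Denominator = √(958·887·961·890) = √726779256340 = 852513.4933
MCC = 445702 / 852513.4933 = 0.523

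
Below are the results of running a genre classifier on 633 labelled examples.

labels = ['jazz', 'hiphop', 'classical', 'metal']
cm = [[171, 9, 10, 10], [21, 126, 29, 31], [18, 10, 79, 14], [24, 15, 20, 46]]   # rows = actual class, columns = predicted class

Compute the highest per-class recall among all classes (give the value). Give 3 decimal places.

Per-class recall (TP/(TP+FN)):
  jazz: TP=171, FN=9+10+10=29 → 171/200 = 0.8550
  hiphop: TP=126, FN=21+29+31=81 → 126/207 = 0.6087
  classical: TP=79, FN=18+10+14=42 → 79/121 = 0.6529
  metal: TP=46, FN=24+15+20=59 → 46/105 = 0.4381
Highest is class 'jazz' with recall = 0.855.

0.855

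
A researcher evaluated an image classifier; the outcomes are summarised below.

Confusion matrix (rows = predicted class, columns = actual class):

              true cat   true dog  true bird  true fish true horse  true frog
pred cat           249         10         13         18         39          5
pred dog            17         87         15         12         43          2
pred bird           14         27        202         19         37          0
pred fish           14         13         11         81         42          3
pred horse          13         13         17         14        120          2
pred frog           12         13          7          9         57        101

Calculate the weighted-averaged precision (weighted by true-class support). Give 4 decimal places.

0.6343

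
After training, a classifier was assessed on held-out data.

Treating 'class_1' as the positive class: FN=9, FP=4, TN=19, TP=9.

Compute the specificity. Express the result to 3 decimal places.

0.826

Specificity = TN/(TN+FP) = 19/(19+4) = 0.826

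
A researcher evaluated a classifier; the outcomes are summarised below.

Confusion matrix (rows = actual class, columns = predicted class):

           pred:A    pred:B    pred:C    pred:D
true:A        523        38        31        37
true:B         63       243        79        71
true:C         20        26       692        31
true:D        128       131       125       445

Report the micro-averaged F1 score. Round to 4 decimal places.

Micro-averaging pools counts across classes: ΣTP=1903, ΣFP=780, ΣFN=780.
Micro-F1 score = 2·TP/(2·TP+FP+FN) on pooled counts = 0.7093 (equals overall accuracy in single-label multiclass).

0.7093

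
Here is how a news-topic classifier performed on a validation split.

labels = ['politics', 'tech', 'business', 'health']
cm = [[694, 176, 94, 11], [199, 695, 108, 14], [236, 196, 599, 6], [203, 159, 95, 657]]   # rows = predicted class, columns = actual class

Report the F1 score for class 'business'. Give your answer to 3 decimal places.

Treat 'business' as positive and all other classes as negative.
F1 score = 2·TP/(2·TP+FP+FN).
business: TP=599, FP=236+196+6=438, FN=94+108+95=297 → 1198/1933 = 0.6198

0.620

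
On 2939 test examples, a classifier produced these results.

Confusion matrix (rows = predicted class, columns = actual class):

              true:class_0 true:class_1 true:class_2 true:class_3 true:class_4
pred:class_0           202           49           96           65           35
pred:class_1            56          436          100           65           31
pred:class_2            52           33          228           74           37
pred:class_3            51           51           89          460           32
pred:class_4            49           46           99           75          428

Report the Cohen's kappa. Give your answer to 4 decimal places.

0.4934

Observed agreement pₒ = trace/N = 1754/2939 = 0.59680
Expected agreement pₑ = Σ (rowᵢ·colᵢ)/N² = (410·447 + 615·688 + 612·424 + 739·683 + 563·697)/2939² = 0.20411
κ = (pₒ − pₑ)/(1 − pₑ) = (0.59680 − 0.20411)/(1 − 0.20411) = 0.4934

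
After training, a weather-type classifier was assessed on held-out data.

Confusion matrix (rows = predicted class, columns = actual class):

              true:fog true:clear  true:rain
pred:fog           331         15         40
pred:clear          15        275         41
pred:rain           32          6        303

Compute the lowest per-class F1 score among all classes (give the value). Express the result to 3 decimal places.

0.836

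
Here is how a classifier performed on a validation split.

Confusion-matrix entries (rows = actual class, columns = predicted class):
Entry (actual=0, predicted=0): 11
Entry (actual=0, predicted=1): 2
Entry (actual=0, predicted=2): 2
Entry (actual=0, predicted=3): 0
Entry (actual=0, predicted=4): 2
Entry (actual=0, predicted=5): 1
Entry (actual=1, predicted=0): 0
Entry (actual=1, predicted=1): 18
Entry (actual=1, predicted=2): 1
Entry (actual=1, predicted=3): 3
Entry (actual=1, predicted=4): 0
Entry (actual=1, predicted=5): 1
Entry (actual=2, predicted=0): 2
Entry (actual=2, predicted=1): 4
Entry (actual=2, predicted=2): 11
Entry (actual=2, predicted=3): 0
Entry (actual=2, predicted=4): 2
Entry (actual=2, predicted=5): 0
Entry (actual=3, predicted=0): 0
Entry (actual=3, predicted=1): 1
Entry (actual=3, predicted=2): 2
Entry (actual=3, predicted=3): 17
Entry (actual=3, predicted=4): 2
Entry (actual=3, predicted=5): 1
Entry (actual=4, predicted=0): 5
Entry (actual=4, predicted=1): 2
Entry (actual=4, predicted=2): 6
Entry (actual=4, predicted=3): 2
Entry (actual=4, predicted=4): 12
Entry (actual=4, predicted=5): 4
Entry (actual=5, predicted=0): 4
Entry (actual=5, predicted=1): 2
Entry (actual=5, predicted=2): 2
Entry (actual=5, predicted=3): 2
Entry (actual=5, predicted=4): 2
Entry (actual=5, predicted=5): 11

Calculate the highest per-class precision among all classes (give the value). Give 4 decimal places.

Per-class precision (TP/(TP+FP)):
  0: TP=11, FP=0+2+0+5+4=11 → 11/22 = 0.50000
  1: TP=18, FP=2+4+1+2+2=11 → 18/29 = 0.62069
  2: TP=11, FP=2+1+2+6+2=13 → 11/24 = 0.45833
  3: TP=17, FP=0+3+0+2+2=7 → 17/24 = 0.70833
  4: TP=12, FP=2+0+2+2+2=8 → 12/20 = 0.60000
  5: TP=11, FP=1+1+0+1+4=7 → 11/18 = 0.61111
Highest is class '3' with precision = 0.7083.

0.7083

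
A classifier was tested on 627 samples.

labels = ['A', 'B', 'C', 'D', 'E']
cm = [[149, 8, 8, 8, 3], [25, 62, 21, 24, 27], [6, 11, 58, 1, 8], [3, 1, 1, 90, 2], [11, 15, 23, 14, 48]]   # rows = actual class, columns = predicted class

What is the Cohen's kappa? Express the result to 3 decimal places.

0.557

Observed agreement pₒ = trace/N = 407/627 = 0.6491
Expected agreement pₑ = Σ (rowᵢ·colᵢ)/N² = (176·194 + 159·97 + 84·111 + 97·137 + 111·88)/627² = 0.2085
κ = (pₒ − pₑ)/(1 − pₑ) = (0.6491 − 0.2085)/(1 − 0.2085) = 0.557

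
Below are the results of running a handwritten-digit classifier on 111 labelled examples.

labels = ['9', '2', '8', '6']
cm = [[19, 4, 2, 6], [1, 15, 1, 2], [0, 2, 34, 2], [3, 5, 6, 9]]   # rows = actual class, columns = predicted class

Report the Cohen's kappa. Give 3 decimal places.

0.583

Observed agreement pₒ = trace/N = 77/111 = 0.6937
Expected agreement pₑ = Σ (rowᵢ·colᵢ)/N² = (31·23 + 19·26 + 38·43 + 23·19)/111² = 0.2660
κ = (pₒ − pₑ)/(1 − pₑ) = (0.6937 − 0.2660)/(1 − 0.2660) = 0.583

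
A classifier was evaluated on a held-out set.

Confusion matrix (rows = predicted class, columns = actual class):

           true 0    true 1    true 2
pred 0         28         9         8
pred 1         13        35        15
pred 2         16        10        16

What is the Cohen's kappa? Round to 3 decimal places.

Observed agreement pₒ = trace/N = 79/150 = 0.5267
Expected agreement pₑ = Σ (rowᵢ·colᵢ)/N² = (57·45 + 54·63 + 39·42)/150² = 0.3380
κ = (pₒ − pₑ)/(1 − pₑ) = (0.5267 − 0.3380)/(1 − 0.3380) = 0.285

0.285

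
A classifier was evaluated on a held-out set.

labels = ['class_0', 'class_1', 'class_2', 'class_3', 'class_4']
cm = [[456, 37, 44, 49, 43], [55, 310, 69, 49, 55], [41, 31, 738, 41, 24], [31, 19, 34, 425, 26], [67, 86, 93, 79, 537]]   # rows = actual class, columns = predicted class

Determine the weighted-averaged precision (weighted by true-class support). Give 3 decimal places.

0.720

Per-class precision (TP/(TP+FP)):
  class_0: TP=456, FP=55+41+31+67=194 → 456/650 = 0.7015
  class_1: TP=310, FP=37+31+19+86=173 → 310/483 = 0.6418
  class_2: TP=738, FP=44+69+34+93=240 → 738/978 = 0.7546
  class_3: TP=425, FP=49+49+41+79=218 → 425/643 = 0.6610
  class_4: TP=537, FP=43+55+24+26=148 → 537/685 = 0.7839
Weighted-precision = Σ (supportᵢ/N)·precisionᵢ with N=3439: (629/3439)·0.7015 + (538/3439)·0.6418 + (875/3439)·0.7546 + (535/3439)·0.6610 + (862/3439)·0.7839 = 0.720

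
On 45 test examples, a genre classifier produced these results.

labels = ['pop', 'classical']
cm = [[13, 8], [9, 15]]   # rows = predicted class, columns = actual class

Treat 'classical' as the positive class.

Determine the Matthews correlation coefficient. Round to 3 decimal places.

0.244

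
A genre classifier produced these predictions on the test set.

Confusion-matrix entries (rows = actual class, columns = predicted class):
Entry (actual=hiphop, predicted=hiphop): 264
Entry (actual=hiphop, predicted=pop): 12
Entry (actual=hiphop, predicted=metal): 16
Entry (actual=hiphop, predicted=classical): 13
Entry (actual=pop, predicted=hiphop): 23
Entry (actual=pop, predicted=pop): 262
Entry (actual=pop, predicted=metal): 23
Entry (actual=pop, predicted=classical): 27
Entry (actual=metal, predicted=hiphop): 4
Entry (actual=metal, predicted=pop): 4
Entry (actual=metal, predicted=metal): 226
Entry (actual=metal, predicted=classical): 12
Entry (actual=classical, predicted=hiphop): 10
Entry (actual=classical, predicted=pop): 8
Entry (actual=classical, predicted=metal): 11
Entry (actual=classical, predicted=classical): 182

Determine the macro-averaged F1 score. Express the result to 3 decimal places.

0.850

Per-class F1 score (2·TP/(2·TP+FP+FN)):
  hiphop: TP=264, FP=23+4+10=37, FN=12+16+13=41 → 528/606 = 0.8713
  pop: TP=262, FP=12+4+8=24, FN=23+23+27=73 → 524/621 = 0.8438
  metal: TP=226, FP=16+23+11=50, FN=4+4+12=20 → 452/522 = 0.8659
  classical: TP=182, FP=13+27+12=52, FN=10+8+11=29 → 364/445 = 0.8180
Macro-F1 score = mean = (0.8713 + 0.8438 + 0.8659 + 0.8180) / 4 = 0.850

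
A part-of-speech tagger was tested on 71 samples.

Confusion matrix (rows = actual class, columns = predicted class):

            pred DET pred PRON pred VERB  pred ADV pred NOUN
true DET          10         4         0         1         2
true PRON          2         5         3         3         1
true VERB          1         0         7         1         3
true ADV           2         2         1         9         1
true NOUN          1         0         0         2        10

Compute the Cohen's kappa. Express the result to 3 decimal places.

Observed agreement pₒ = trace/N = 41/71 = 0.5775
Expected agreement pₑ = Σ (rowᵢ·colᵢ)/N² = (17·16 + 14·11 + 12·11 + 15·16 + 13·17)/71² = 0.2021
κ = (pₒ − pₑ)/(1 − pₑ) = (0.5775 − 0.2021)/(1 − 0.2021) = 0.470

0.470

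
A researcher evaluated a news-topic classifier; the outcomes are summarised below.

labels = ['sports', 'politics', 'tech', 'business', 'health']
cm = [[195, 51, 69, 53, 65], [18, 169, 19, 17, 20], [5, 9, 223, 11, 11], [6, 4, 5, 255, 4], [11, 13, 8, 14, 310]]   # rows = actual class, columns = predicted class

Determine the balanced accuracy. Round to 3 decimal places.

Balanced accuracy = mean of per-class recall.
  sports: recall = 195/433 = 0.4503
  politics: recall = 169/243 = 0.6955
  tech: recall = 223/259 = 0.8610
  business: recall = 255/274 = 0.9307
  health: recall = 310/356 = 0.8708
Mean = (0.4503 + 0.6955 + 0.8610 + 0.9307 + 0.8708) / 5 = 0.762

0.762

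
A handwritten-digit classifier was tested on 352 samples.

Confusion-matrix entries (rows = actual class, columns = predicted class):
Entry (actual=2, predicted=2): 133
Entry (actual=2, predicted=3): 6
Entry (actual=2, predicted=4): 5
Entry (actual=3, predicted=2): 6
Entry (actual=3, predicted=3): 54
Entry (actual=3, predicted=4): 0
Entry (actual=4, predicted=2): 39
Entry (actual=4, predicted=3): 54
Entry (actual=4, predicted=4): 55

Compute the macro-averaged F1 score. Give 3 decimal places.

0.659

Per-class F1 score (2·TP/(2·TP+FP+FN)):
  2: TP=133, FP=6+39=45, FN=6+5=11 → 266/322 = 0.8261
  3: TP=54, FP=6+54=60, FN=6+0=6 → 108/174 = 0.6207
  4: TP=55, FP=5+0=5, FN=39+54=93 → 110/208 = 0.5288
Macro-F1 score = mean = (0.8261 + 0.6207 + 0.5288) / 3 = 0.659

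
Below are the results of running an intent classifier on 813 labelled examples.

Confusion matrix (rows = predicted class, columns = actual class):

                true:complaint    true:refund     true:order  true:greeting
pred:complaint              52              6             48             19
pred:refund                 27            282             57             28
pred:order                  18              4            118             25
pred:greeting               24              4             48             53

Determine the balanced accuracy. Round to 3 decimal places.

0.560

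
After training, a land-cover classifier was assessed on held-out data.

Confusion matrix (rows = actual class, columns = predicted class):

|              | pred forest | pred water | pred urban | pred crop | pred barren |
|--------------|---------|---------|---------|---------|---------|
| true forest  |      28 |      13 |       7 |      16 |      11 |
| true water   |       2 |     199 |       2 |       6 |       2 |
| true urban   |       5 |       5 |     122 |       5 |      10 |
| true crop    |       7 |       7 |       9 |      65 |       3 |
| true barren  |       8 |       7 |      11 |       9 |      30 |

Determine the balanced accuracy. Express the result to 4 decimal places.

0.6644

Balanced accuracy = mean of per-class recall.
  forest: recall = 28/75 = 0.37333
  water: recall = 199/211 = 0.94313
  urban: recall = 122/147 = 0.82993
  crop: recall = 65/91 = 0.71429
  barren: recall = 30/65 = 0.46154
Mean = (0.37333 + 0.94313 + 0.82993 + 0.71429 + 0.46154) / 5 = 0.6644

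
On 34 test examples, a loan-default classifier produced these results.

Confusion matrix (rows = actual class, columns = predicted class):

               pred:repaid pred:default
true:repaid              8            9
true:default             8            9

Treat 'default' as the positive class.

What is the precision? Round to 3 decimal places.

Precision = TP/(TP+FP) = 9/(9+9) = 9/18 = 0.500

0.500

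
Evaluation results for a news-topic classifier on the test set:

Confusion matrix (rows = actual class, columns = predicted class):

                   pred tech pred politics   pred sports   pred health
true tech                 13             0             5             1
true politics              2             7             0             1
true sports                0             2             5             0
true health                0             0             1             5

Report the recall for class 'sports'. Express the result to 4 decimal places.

0.7143

One-vs-rest for 'sports': TP = diagonal; FP = other classes predicted 'sports'; FN = 'sports' predicted as other.
recall = TP/(TP+FN).
sports: TP=5, FN=0+2+0=2 → 5/7 = 0.71429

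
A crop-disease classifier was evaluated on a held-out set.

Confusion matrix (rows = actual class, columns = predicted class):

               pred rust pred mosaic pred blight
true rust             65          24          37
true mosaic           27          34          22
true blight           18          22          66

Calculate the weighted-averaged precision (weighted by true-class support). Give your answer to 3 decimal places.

Per-class precision (TP/(TP+FP)):
  rust: TP=65, FP=27+18=45 → 65/110 = 0.5909
  mosaic: TP=34, FP=24+22=46 → 34/80 = 0.4250
  blight: TP=66, FP=37+22=59 → 66/125 = 0.5280
Weighted-precision = Σ (supportᵢ/N)·precisionᵢ with N=315: (126/315)·0.5909 + (83/315)·0.4250 + (106/315)·0.5280 = 0.526

0.526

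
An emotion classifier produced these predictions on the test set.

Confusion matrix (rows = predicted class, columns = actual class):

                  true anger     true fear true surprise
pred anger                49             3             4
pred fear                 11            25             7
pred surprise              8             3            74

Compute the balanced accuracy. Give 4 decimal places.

0.7992

Balanced accuracy = mean of per-class recall.
  anger: recall = 49/68 = 0.72059
  fear: recall = 25/31 = 0.80645
  surprise: recall = 74/85 = 0.87059
Mean = (0.72059 + 0.80645 + 0.87059) / 3 = 0.7992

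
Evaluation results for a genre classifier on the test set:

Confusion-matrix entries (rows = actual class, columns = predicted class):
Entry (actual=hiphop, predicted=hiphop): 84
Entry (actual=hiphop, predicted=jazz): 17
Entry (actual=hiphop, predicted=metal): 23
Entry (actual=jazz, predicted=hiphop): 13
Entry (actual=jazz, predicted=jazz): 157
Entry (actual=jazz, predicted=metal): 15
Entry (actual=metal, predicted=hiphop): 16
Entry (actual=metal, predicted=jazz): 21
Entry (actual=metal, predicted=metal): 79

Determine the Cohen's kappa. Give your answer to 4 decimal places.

0.6185

Observed agreement pₒ = trace/N = 320/425 = 0.75294
Expected agreement pₑ = Σ (rowᵢ·colᵢ)/N² = (124·113 + 185·195 + 116·117)/425² = 0.35244
κ = (pₒ − pₑ)/(1 − pₑ) = (0.75294 − 0.35244)/(1 − 0.35244) = 0.6185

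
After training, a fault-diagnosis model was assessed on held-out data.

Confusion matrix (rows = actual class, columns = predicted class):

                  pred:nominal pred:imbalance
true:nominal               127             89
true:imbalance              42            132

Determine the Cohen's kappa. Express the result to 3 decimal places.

0.338

Observed agreement pₒ = trace/N = 259/390 = 0.6641
Expected agreement pₑ = Σ (rowᵢ·colᵢ)/N² = (216·169 + 174·221)/390² = 0.4928
κ = (pₒ − pₑ)/(1 − pₑ) = (0.6641 − 0.4928)/(1 − 0.4928) = 0.338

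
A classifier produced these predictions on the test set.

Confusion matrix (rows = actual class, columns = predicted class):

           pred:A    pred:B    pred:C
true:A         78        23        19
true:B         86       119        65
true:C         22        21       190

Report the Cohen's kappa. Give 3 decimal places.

Observed agreement pₒ = trace/N = 387/623 = 0.6212
Expected agreement pₑ = Σ (rowᵢ·colᵢ)/N² = (120·186 + 270·163 + 233·274)/623² = 0.3354
κ = (pₒ − pₑ)/(1 − pₑ) = (0.6212 − 0.3354)/(1 − 0.3354) = 0.430

0.430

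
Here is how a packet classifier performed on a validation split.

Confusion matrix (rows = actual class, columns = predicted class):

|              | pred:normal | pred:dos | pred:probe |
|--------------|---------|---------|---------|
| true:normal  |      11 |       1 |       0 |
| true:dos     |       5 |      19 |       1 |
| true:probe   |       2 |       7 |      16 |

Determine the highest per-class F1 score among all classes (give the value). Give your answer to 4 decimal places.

0.7619

Per-class F1 score (2·TP/(2·TP+FP+FN)):
  normal: TP=11, FP=5+2=7, FN=1+0=1 → 22/30 = 0.73333
  dos: TP=19, FP=1+7=8, FN=5+1=6 → 38/52 = 0.73077
  probe: TP=16, FP=0+1=1, FN=2+7=9 → 32/42 = 0.76190
Highest is class 'probe' with F1 score = 0.7619.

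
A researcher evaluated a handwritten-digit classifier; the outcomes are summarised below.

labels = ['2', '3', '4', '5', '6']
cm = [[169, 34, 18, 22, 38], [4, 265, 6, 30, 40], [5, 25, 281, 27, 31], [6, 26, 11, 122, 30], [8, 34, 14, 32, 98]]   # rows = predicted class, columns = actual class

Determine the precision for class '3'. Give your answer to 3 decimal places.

One-vs-rest for '3': TP = diagonal; FP = other classes predicted '3'; FN = '3' predicted as other.
precision = TP/(TP+FP).
3: TP=265, FP=4+6+30+40=80 → 265/345 = 0.7681

0.768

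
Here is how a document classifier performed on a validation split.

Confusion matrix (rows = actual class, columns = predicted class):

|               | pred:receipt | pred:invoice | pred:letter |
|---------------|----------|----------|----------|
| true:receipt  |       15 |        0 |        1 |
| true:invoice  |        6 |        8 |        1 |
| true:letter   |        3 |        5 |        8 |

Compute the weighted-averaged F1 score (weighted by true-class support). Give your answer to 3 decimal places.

0.647

Per-class F1 score (2·TP/(2·TP+FP+FN)):
  receipt: TP=15, FP=6+3=9, FN=0+1=1 → 30/40 = 0.7500
  invoice: TP=8, FP=0+5=5, FN=6+1=7 → 16/28 = 0.5714
  letter: TP=8, FP=1+1=2, FN=3+5=8 → 16/26 = 0.6154
Weighted-F1 score = Σ (supportᵢ/N)·F1 scoreᵢ with N=47: (16/47)·0.7500 + (15/47)·0.5714 + (16/47)·0.6154 = 0.647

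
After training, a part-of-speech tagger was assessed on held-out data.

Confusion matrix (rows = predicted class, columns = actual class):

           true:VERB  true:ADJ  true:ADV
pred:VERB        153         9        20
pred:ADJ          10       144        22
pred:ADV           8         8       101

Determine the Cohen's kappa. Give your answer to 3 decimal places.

Observed agreement pₒ = trace/N = 398/475 = 0.8379
Expected agreement pₑ = Σ (rowᵢ·colᵢ)/N² = (171·182 + 161·176 + 143·117)/475² = 0.3377
κ = (pₒ − pₑ)/(1 − pₑ) = (0.8379 − 0.3377)/(1 − 0.3377) = 0.755

0.755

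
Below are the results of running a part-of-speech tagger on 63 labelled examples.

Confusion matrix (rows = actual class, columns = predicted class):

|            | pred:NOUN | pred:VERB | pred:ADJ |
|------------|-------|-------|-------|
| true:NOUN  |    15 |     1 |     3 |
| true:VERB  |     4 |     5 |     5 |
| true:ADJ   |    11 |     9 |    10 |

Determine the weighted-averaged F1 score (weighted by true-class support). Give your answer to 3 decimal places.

0.460

Per-class F1 score (2·TP/(2·TP+FP+FN)):
  NOUN: TP=15, FP=4+11=15, FN=1+3=4 → 30/49 = 0.6122
  VERB: TP=5, FP=1+9=10, FN=4+5=9 → 10/29 = 0.3448
  ADJ: TP=10, FP=3+5=8, FN=11+9=20 → 20/48 = 0.4167
Weighted-F1 score = Σ (supportᵢ/N)·F1 scoreᵢ with N=63: (19/63)·0.6122 + (14/63)·0.3448 + (30/63)·0.4167 = 0.460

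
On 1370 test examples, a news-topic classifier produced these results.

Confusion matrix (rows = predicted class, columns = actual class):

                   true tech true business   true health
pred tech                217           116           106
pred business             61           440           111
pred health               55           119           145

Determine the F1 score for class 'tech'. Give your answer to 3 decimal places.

One-vs-rest for 'tech': TP = diagonal; FP = other classes predicted 'tech'; FN = 'tech' predicted as other.
F1 score = 2·TP/(2·TP+FP+FN).
tech: TP=217, FP=116+106=222, FN=61+55=116 → 434/772 = 0.5622

0.562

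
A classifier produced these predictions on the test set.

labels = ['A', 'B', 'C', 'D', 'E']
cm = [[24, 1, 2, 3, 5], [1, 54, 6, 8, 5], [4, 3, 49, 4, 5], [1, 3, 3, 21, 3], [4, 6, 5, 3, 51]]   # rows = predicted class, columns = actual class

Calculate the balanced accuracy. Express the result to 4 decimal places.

0.7087

Balanced accuracy = mean of per-class recall.
  A: recall = 24/34 = 0.70588
  B: recall = 54/67 = 0.80597
  C: recall = 49/65 = 0.75385
  D: recall = 21/39 = 0.53846
  E: recall = 51/69 = 0.73913
Mean = (0.70588 + 0.80597 + 0.75385 + 0.53846 + 0.73913) / 5 = 0.7087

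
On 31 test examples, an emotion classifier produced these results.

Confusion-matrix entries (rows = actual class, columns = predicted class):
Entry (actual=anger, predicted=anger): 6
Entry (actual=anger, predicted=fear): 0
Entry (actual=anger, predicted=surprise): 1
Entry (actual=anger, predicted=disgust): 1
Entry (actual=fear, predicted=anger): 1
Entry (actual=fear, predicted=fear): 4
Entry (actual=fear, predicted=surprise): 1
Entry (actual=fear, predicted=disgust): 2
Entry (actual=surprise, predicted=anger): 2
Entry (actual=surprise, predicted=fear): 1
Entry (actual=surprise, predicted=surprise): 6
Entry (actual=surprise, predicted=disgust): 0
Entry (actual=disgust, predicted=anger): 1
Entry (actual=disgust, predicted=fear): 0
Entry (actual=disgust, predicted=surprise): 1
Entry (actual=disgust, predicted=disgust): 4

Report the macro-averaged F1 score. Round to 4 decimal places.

Per-class F1 score (2·TP/(2·TP+FP+FN)):
  anger: TP=6, FP=1+2+1=4, FN=0+1+1=2 → 12/18 = 0.66667
  fear: TP=4, FP=0+1+0=1, FN=1+1+2=4 → 8/13 = 0.61538
  surprise: TP=6, FP=1+1+1=3, FN=2+1+0=3 → 12/18 = 0.66667
  disgust: TP=4, FP=1+2+0=3, FN=1+0+1=2 → 8/13 = 0.61538
Macro-F1 score = mean = (0.66667 + 0.61538 + 0.66667 + 0.61538) / 4 = 0.6410

0.6410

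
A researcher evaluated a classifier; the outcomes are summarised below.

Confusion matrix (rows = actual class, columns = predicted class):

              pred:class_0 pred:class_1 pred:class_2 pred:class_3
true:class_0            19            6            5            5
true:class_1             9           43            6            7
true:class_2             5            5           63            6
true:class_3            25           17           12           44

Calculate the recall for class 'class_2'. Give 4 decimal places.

0.7975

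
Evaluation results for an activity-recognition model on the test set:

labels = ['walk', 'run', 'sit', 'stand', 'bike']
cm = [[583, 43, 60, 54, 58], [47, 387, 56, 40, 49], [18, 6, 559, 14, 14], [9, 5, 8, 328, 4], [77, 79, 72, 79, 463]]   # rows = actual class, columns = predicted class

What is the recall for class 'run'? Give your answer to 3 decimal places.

0.668

recall = TP/(TP+FN).
run: TP=387, FN=47+56+40+49=192 → 387/579 = 0.6684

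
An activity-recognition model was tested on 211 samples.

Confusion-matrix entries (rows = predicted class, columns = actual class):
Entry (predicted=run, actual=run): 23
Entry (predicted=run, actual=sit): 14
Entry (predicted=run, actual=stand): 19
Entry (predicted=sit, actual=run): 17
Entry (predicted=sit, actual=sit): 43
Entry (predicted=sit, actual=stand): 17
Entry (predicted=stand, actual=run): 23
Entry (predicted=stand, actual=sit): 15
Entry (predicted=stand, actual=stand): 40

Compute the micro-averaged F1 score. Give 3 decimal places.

0.502

Micro-averaging pools counts across classes: ΣTP=106, ΣFP=105, ΣFN=105.
Micro-F1 score = 2·TP/(2·TP+FP+FN) on pooled counts = 0.502 (equals overall accuracy in single-label multiclass).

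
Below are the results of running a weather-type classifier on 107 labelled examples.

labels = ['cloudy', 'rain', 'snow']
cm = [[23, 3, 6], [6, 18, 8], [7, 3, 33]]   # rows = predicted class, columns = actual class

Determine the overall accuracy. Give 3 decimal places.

Accuracy = trace / total = (23+18+33=74) / 107 = 74/107 = 0.692

0.692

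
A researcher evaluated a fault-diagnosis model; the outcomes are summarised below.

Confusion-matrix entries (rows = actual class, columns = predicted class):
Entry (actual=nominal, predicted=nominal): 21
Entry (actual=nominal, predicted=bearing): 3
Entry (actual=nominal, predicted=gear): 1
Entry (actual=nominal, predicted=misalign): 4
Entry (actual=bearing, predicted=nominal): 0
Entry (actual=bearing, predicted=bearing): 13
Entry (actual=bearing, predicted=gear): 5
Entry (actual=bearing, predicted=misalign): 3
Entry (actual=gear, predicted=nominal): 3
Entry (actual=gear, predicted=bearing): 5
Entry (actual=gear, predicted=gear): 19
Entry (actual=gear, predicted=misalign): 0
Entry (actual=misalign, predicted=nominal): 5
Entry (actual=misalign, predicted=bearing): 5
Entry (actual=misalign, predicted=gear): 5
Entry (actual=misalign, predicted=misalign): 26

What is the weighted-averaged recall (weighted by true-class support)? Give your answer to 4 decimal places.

Per-class recall (TP/(TP+FN)):
  nominal: TP=21, FN=3+1+4=8 → 21/29 = 0.72414
  bearing: TP=13, FN=0+5+3=8 → 13/21 = 0.61905
  gear: TP=19, FN=3+5+0=8 → 19/27 = 0.70370
  misalign: TP=26, FN=5+5+5=15 → 26/41 = 0.63415
Weighted-recall = Σ (supportᵢ/N)·recallᵢ with N=118: (29/118)·0.72414 + (21/118)·0.61905 + (27/118)·0.70370 + (41/118)·0.63415 = 0.6695

0.6695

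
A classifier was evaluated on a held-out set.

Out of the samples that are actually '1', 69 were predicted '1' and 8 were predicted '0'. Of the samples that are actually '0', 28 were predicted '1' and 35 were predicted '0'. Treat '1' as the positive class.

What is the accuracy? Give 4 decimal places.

Accuracy = (TP+TN)/N = (69+35)/140 = 0.7429

0.7429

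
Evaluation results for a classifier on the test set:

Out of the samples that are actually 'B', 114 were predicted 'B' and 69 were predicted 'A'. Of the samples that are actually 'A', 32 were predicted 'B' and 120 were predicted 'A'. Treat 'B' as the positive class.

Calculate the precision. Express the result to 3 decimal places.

0.781

Precision = TP/(TP+FP) = 114/(114+32) = 114/146 = 0.781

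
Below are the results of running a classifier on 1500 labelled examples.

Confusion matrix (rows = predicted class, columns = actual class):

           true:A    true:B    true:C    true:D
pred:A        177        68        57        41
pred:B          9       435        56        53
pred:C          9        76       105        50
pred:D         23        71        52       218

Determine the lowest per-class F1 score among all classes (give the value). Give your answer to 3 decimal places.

0.412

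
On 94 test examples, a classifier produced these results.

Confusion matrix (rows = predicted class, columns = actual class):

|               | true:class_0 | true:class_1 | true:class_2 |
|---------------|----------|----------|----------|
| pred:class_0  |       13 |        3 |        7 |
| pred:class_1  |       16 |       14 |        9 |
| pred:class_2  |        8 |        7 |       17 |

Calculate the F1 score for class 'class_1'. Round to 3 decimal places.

Take TP from the diagonal, FP from the rest of the 'class_1' prediction marginal, FN from the rest of the 'class_1' actual marginal.
F1 score = 2·TP/(2·TP+FP+FN).
class_1: TP=14, FP=16+9=25, FN=3+7=10 → 28/63 = 0.4444

0.444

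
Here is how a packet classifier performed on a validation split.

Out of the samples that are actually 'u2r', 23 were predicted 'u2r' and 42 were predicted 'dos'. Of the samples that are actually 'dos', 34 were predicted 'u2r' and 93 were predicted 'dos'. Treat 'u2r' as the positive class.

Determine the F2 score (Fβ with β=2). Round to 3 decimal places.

0.363

Fβ = (1+β²)·TP / ((1+β²)·TP + β²·FN + FP), with β²=4
= 5·23 / (5·23 + 4·42 + 34) = 0.363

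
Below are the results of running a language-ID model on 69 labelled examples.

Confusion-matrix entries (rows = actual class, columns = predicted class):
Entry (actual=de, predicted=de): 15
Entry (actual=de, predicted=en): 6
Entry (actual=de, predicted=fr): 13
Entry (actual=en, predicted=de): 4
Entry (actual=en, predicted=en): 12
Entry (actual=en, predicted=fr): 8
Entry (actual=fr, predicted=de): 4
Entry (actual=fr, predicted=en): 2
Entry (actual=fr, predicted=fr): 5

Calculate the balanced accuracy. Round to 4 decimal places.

Balanced accuracy = mean of per-class recall.
  de: recall = 15/34 = 0.44118
  en: recall = 12/24 = 0.50000
  fr: recall = 5/11 = 0.45455
Mean = (0.44118 + 0.50000 + 0.45455) / 3 = 0.4652

0.4652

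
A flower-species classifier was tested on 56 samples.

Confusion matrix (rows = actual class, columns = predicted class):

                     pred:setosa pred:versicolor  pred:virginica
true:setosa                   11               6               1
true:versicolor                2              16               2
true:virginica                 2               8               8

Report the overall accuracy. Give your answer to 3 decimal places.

0.625

Accuracy = trace / total = (11+16+8=35) / 56 = 35/56 = 0.625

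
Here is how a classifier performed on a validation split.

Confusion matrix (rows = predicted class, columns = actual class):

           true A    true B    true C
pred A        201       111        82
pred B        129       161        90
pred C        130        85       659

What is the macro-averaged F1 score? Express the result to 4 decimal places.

Per-class F1 score (2·TP/(2·TP+FP+FN)):
  A: TP=201, FP=111+82=193, FN=129+130=259 → 402/854 = 0.47073
  B: TP=161, FP=129+90=219, FN=111+85=196 → 322/737 = 0.43691
  C: TP=659, FP=130+85=215, FN=82+90=172 → 1318/1705 = 0.77302
Macro-F1 score = mean = (0.47073 + 0.43691 + 0.77302) / 3 = 0.5602

0.5602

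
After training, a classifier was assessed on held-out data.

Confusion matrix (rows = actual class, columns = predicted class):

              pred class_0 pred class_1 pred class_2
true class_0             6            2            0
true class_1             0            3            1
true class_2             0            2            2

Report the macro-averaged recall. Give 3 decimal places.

0.667

Per-class recall (TP/(TP+FN)):
  class_0: TP=6, FN=2+0=2 → 6/8 = 0.7500
  class_1: TP=3, FN=0+1=1 → 3/4 = 0.7500
  class_2: TP=2, FN=0+2=2 → 2/4 = 0.5000
Macro-recall = mean = (0.7500 + 0.7500 + 0.5000) / 3 = 0.667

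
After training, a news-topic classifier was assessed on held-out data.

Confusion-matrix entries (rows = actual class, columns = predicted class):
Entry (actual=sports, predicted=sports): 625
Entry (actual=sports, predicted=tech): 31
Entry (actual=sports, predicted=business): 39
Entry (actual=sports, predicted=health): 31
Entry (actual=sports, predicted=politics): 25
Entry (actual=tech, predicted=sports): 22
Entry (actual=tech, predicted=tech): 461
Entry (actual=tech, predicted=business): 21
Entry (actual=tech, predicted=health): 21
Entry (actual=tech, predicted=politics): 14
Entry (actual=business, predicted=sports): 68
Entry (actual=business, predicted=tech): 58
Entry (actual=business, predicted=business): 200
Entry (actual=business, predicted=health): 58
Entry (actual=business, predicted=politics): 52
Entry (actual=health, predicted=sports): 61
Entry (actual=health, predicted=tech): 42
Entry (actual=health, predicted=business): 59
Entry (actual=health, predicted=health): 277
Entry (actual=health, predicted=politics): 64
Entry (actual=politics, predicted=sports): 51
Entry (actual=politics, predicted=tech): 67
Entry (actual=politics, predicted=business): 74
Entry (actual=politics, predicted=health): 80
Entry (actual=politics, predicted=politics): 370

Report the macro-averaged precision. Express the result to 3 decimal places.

Per-class precision (TP/(TP+FP)):
  sports: TP=625, FP=22+68+61+51=202 → 625/827 = 0.7557
  tech: TP=461, FP=31+58+42+67=198 → 461/659 = 0.6995
  business: TP=200, FP=39+21+59+74=193 → 200/393 = 0.5089
  health: TP=277, FP=31+21+58+80=190 → 277/467 = 0.5931
  politics: TP=370, FP=25+14+52+64=155 → 370/525 = 0.7048
Macro-precision = mean = (0.7557 + 0.6995 + 0.5089 + 0.5931 + 0.7048) / 5 = 0.652

0.652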